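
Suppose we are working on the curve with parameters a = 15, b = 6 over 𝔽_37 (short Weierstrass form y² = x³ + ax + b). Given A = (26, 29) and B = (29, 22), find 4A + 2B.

First 4A:
Repeated addition: build up to 4A.
2A: tangent at (26, 29): λ = (3·26² + 15)/(2·29) ≡ 8/21. 21⁻¹ ≡ 30 (mod 37), so λ ≡ 8·30 ≡ 18.
  x = λ² - 26 - 26 = 324 - 52 ≡ 13; y = λ·(26 - 13) - 29 ≡ 20. → (13, 20)
3A: (13, 20) + (26, 29). λ = (29 - 20)/(26 - 13) ≡ 9/13 mod 37. 13⁻¹ ≡ 20 (mod 37) since 13·20 = 260 ≡ 1, so λ ≡ 32.
  x = λ² - 13 - 26 = 1024 - 39 ≡ 23; y = λ·(13 - 23) - 20 ≡ 30. → (23, 30)
4A: (23, 30) + (26, 29). λ = (29 - 30)/(26 - 23) ≡ 36/3 mod 37. 3⁻¹ ≡ 25 (mod 37), so λ ≡ 12.
  x = λ² - 23 - 26 = 144 - 49 ≡ 21; y = λ·(23 - 21) - 30 ≡ 31. → (21, 31)
4A = (21, 31).
Next 2B:
Repeated addition: build up to 2B.
2B: tangent at (29, 22): λ = (3·29² + 15)/(2·22) ≡ 22/7. 7⁻¹ ≡ 16 (mod 37), so λ ≡ 22·16 ≡ 19.
  x = λ² - 29 - 29 = 361 - 58 ≡ 7; y = λ·(29 - 7) - 22 ≡ 26. → (7, 26)
2B = (7, 26).
Finally 4A + 2B:
(21, 31) + (7, 26). λ = (26 - 31)/(7 - 21) ≡ 32/23 mod 37. 23⁻¹ ≡ 29 (mod 37), so λ ≡ 3.
  x = λ² - 21 - 7 = 9 - 28 ≡ 18; y = λ·(21 - 18) - 31 ≡ 15. → (18, 15)

(18, 15)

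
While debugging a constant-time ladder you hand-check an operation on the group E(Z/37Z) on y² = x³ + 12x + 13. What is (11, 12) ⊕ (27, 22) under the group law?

(11, 12) + (27, 22). λ = (22 - 12)/(27 - 11) ≡ 10/16 mod 37. 16⁻¹ ≡ 7 (mod 37) since 16·7 = 112 ≡ 1, so λ ≡ 33.
  x = λ² - 11 - 27 = 1089 - 38 ≡ 15; y = λ·(11 - 15) - 12 ≡ 4. → (15, 4)

(15, 4)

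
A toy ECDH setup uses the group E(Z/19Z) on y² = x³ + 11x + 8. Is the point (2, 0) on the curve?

y² = 0² ≡ 0; x³ + 11x + 8 = 38 ≡ 0 (mod 19). 0 = 0.

yes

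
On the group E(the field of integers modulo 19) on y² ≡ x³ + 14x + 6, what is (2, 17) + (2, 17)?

tangent at (2, 17): λ = (3·2² + 14)/(2·17) ≡ 7/15. 15⁻¹ ≡ 14 (mod 19) since 15·14 = 210 ≡ 1, so λ ≡ 7·14 ≡ 3.
  x = λ² - 2 - 2 = 9 - 4 ≡ 5; y = λ·(2 - 5) - 17 ≡ 12. → (5, 12)

(5, 12)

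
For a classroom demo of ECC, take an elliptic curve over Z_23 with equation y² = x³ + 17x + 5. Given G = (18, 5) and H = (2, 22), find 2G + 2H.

(17, 3)

First 2G:
Repeated addition: build up to 2G.
2G: tangent at (18, 5): λ = (3·18² + 17)/(2·5) ≡ 0/10. 10⁻¹ ≡ 7 (mod 23) since 10·7 = 70 ≡ 1, so λ ≡ 0·7 ≡ 0.
  x = λ² - 18 - 18 = 0 - 36 ≡ 10; y = λ·(18 - 10) - 5 ≡ 18. → (10, 18)
2G = (10, 18).
Next 2H:
Repeated addition: build up to 2H.
2H: tangent at (2, 22): λ = (3·2² + 17)/(2·22) ≡ 6/21. 21⁻¹ ≡ 11 (mod 23) since 21·11 = 231 ≡ 1, so λ ≡ 6·11 ≡ 20.
  x = λ² - 2 - 2 = 400 - 4 ≡ 5; y = λ·(2 - 5) - 22 ≡ 10. → (5, 10)
2H = (5, 10).
Finally 2G + 2H:
(10, 18) + (5, 10). λ = (10 - 18)/(5 - 10) ≡ 15/18 mod 23. 18⁻¹ ≡ 9 (mod 23) since 18·9 = 162 ≡ 1, so λ ≡ 20.
  x = λ² - 10 - 5 = 400 - 15 ≡ 17; y = λ·(10 - 17) - 18 ≡ 3. → (17, 3)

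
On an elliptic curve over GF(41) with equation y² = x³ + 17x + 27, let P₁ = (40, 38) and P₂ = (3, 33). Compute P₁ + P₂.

(38, 21)

(40, 38) + (3, 33). λ = (33 - 38)/(3 - 40) ≡ 36/4 mod 41. 4⁻¹ ≡ 31 (mod 41), so λ ≡ 9.
  x = λ² - 40 - 3 = 81 - 43 ≡ 38; y = λ·(40 - 38) - 38 ≡ 21. → (38, 21)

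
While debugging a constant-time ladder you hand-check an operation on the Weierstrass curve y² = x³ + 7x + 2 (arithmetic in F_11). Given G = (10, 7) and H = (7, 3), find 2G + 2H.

First 2G:
Repeated addition: build up to 2G.
2G: tangent at (10, 7): λ = (3·10² + 7)/(2·7) ≡ 10/3. 3⁻¹ ≡ 4 (mod 11), so λ ≡ 10·4 ≡ 7.
  x = λ² - 10 - 10 = 49 - 20 ≡ 7; y = λ·(10 - 7) - 7 ≡ 3. → (7, 3)
2G = (7, 3).
Next 2H:
Repeated addition: build up to 2H.
2H: tangent at (7, 3): λ = (3·7² + 7)/(2·3) ≡ 0/6. 6⁻¹ ≡ 2 (mod 11) since 6·2 = 12 ≡ 1, so λ ≡ 0·2 ≡ 0.
  x = λ² - 7 - 7 = 0 - 14 ≡ 8; y = λ·(7 - 8) - 3 ≡ 8. → (8, 8)
2H = (8, 8).
Finally 2G + 2H:
(7, 3) + (8, 8). λ = (8 - 3)/(8 - 7) ≡ 5/1 mod 11. 1⁻¹ ≡ 1 (mod 11) since 1·1 = 1 ≡ 1, so λ ≡ 5.
  x = λ² - 7 - 8 = 25 - 15 ≡ 10; y = λ·(7 - 10) - 3 ≡ 4. → (10, 4)

(10, 4)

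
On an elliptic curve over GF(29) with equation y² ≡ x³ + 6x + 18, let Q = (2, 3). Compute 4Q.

Double-and-add on 4 = (100)₂. Start with Q = (2, 3) for the leading 1-bit.
double: tangent at (2, 3): λ = (3·2² + 6)/(2·3) ≡ 18/6. 6⁻¹ ≡ 5 (mod 29), so λ ≡ 18·5 ≡ 3.
  x = λ² - 2 - 2 = 9 - 4 ≡ 5; y = λ·(2 - 5) - 3 ≡ 17. → (5, 17)
double: tangent at (5, 17): λ = (3·5² + 6)/(2·17) ≡ 23/5. 5⁻¹ ≡ 6 (mod 29) since 5·6 = 30 ≡ 1, so λ ≡ 23·6 ≡ 22.
  x = λ² - 5 - 5 = 484 - 10 ≡ 10; y = λ·(5 - 10) - 17 ≡ 18. → (10, 18)

(10, 18)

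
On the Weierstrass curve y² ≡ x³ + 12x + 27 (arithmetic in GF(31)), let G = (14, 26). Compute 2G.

(7, 19)

tangent at (14, 26): λ = (3·14² + 12)/(2·26) ≡ 11/21. 21⁻¹ ≡ 3 (mod 31), so λ ≡ 11·3 ≡ 2.
  x = λ² - 14 - 14 = 4 - 28 ≡ 7; y = λ·(14 - 7) - 26 ≡ 19. → (7, 19)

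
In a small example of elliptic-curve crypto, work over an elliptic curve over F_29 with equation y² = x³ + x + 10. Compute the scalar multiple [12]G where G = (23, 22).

(5, 13)

Repeated addition: build up to 12G.
2G: tangent at (23, 22): λ = (3·23² + 1)/(2·22) ≡ 22/15. 15⁻¹ ≡ 2 (mod 29) since 15·2 = 30 ≡ 1, so λ ≡ 22·2 ≡ 15.
  x = λ² - 23 - 23 = 225 - 46 ≡ 5; y = λ·(23 - 5) - 22 ≡ 16. → (5, 16)
3G: (5, 16) + (23, 22). λ = (22 - 16)/(23 - 5) ≡ 6/18 mod 29. 18⁻¹ ≡ 21 (mod 29), so λ ≡ 10.
  x = λ² - 5 - 23 = 100 - 28 ≡ 14; y = λ·(5 - 14) - 16 ≡ 10. → (14, 10)
4G: (14, 10) + (23, 22). λ = (22 - 10)/(23 - 14) ≡ 12/9 mod 29. 9⁻¹ ≡ 13 (mod 29), so λ ≡ 11.
  x = λ² - 14 - 23 = 121 - 37 ≡ 26; y = λ·(14 - 26) - 10 ≡ 3. → (26, 3)
5G: (26, 3) + (23, 22). λ = (22 - 3)/(23 - 26) ≡ 19/26 mod 29. 26⁻¹ ≡ 19 (mod 29), so λ ≡ 13.
  x = λ² - 26 - 23 = 169 - 49 ≡ 4; y = λ·(26 - 4) - 3 ≡ 22. → (4, 22)
6G: (4, 22) + (23, 22). λ = (22 - 22)/(23 - 4) ≡ 0/19 mod 29. 19⁻¹ ≡ 26 (mod 29), so λ ≡ 0.
  x = λ² - 4 - 23 = 0 - 27 ≡ 2; y = λ·(4 - 2) - 22 ≡ 7. → (2, 7)
7G: (2, 7) + (23, 22). λ = (22 - 7)/(23 - 2) ≡ 15/21 mod 29. 21⁻¹ ≡ 18 (mod 29) since 21·18 = 378 ≡ 1, so λ ≡ 9.
  x = λ² - 2 - 23 = 81 - 25 ≡ 27; y = λ·(2 - 27) - 7 ≡ 0. → (27, 0)
8G: (27, 0) + (23, 22). λ = (22 - 0)/(23 - 27) ≡ 22/25 mod 29. 25⁻¹ ≡ 7 (mod 29) since 25·7 = 175 ≡ 1, so λ ≡ 9.
  x = λ² - 27 - 23 = 81 - 50 ≡ 2; y = λ·(27 - 2) - 0 ≡ 22. → (2, 22)
9G: (2, 22) + (23, 22). λ = (22 - 22)/(23 - 2) ≡ 0/21 mod 29. 21⁻¹ ≡ 18 (mod 29), so λ ≡ 0.
  x = λ² - 2 - 23 = 0 - 25 ≡ 4; y = λ·(2 - 4) - 22 ≡ 7. → (4, 7)
10G: (4, 7) + (23, 22). λ = (22 - 7)/(23 - 4) ≡ 15/19 mod 29. 19⁻¹ ≡ 26 (mod 29) since 19·26 = 494 ≡ 1, so λ ≡ 13.
  x = λ² - 4 - 23 = 169 - 27 ≡ 26; y = λ·(4 - 26) - 7 ≡ 26. → (26, 26)
11G: (26, 26) + (23, 22). λ = (22 - 26)/(23 - 26) ≡ 25/26 mod 29. 26⁻¹ ≡ 19 (mod 29), so λ ≡ 11.
  x = λ² - 26 - 23 = 121 - 49 ≡ 14; y = λ·(26 - 14) - 26 ≡ 19. → (14, 19)
12G: (14, 19) + (23, 22). λ = (22 - 19)/(23 - 14) ≡ 3/9 mod 29. 9⁻¹ ≡ 13 (mod 29) since 9·13 = 117 ≡ 1, so λ ≡ 10.
  x = λ² - 14 - 23 = 100 - 37 ≡ 5; y = λ·(14 - 5) - 19 ≡ 13. → (5, 13)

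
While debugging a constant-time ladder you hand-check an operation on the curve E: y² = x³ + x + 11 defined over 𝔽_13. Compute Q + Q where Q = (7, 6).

tangent at (7, 6): λ = (3·7² + 1)/(2·6) ≡ 5/12. 12⁻¹ ≡ 12 (mod 13) since 12·12 = 144 ≡ 1, so λ ≡ 5·12 ≡ 8.
  x = λ² - 7 - 7 = 64 - 14 ≡ 11; y = λ·(7 - 11) - 6 ≡ 1. → (11, 1)

(11, 1)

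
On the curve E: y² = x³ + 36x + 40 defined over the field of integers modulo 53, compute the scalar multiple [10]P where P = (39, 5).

Repeated addition: build up to 10P.
2P: tangent at (39, 5): λ = (3·39² + 36)/(2·5) ≡ 41/10. 10⁻¹ ≡ 16 (mod 53), so λ ≡ 41·16 ≡ 20.
  x = λ² - 39 - 39 = 400 - 78 ≡ 4; y = λ·(39 - 4) - 5 ≡ 6. → (4, 6)
3P: (4, 6) + (39, 5). λ = (5 - 6)/(39 - 4) ≡ 52/35 mod 53. 35⁻¹ ≡ 50 (mod 53) since 35·50 = 1750 ≡ 1, so λ ≡ 3.
  x = λ² - 4 - 39 = 9 - 43 ≡ 19; y = λ·(4 - 19) - 6 ≡ 2. → (19, 2)
4P: (19, 2) + (39, 5). λ = (5 - 2)/(39 - 19) ≡ 3/20 mod 53. 20⁻¹ ≡ 8 (mod 53), so λ ≡ 24.
  x = λ² - 19 - 39 = 576 - 58 ≡ 41; y = λ·(19 - 41) - 2 ≡ 0. → (41, 0)
5P: (41, 0) + (39, 5). λ = (5 - 0)/(39 - 41) ≡ 5/51 mod 53. 51⁻¹ ≡ 26 (mod 53), so λ ≡ 24.
  x = λ² - 41 - 39 = 576 - 80 ≡ 19; y = λ·(41 - 19) - 0 ≡ 51. → (19, 51)
6P: (19, 51) + (39, 5). λ = (5 - 51)/(39 - 19) ≡ 7/20 mod 53. 20⁻¹ ≡ 8 (mod 53), so λ ≡ 3.
  x = λ² - 19 - 39 = 9 - 58 ≡ 4; y = λ·(19 - 4) - 51 ≡ 47. → (4, 47)
7P: (4, 47) + (39, 5). λ = (5 - 47)/(39 - 4) ≡ 11/35 mod 53. 35⁻¹ ≡ 50 (mod 53) since 35·50 = 1750 ≡ 1, so λ ≡ 20.
  x = λ² - 4 - 39 = 400 - 43 ≡ 39; y = λ·(4 - 39) - 47 ≡ 48. → (39, 48)
8P: (39, 48) + (39, 5): same x and y₁ ≡ -y₂, so the sum is ∞.
9P: ∞ + (39, 5) = (39, 5) (identity).
10P: tangent at (39, 5): λ = (3·39² + 36)/(2·5) ≡ 41/10. 10⁻¹ ≡ 16 (mod 53), so λ ≡ 41·16 ≡ 20.
  x = λ² - 39 - 39 = 400 - 78 ≡ 4; y = λ·(39 - 4) - 5 ≡ 6. → (4, 6)

(4, 6)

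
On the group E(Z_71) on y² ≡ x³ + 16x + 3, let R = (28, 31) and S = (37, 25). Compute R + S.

(38, 23)

(28, 31) + (37, 25). λ = (25 - 31)/(37 - 28) ≡ 65/9 mod 71. 9⁻¹ ≡ 8 (mod 71) since 9·8 = 72 ≡ 1, so λ ≡ 23.
  x = λ² - 28 - 37 = 529 - 65 ≡ 38; y = λ·(28 - 38) - 31 ≡ 23. → (38, 23)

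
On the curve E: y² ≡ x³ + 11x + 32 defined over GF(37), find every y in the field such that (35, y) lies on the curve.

x³ + 11x + 32 = 43292 ≡ 2 (mod 37).
2 is a non-residue mod 37; no y exists.

none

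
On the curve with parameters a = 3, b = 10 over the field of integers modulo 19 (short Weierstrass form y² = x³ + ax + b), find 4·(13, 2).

Write G = (13, 2).
Double-and-add on 4 = (100)₂. Start with G = (13, 2) for the leading 1-bit.
double: tangent at (13, 2): λ = (3·13² + 3)/(2·2) ≡ 16/4. 4⁻¹ ≡ 5 (mod 19) since 4·5 = 20 ≡ 1, so λ ≡ 16·5 ≡ 4.
  x = λ² - 13 - 13 = 16 - 26 ≡ 9; y = λ·(13 - 9) - 2 ≡ 14. → (9, 14)
double: tangent at (9, 14): λ = (3·9² + 3)/(2·14) ≡ 18/9. 9⁻¹ ≡ 17 (mod 19) since 9·17 = 153 ≡ 1, so λ ≡ 18·17 ≡ 2.
  x = λ² - 9 - 9 = 4 - 18 ≡ 5; y = λ·(9 - 5) - 14 ≡ 13. → (5, 13)

(5, 13)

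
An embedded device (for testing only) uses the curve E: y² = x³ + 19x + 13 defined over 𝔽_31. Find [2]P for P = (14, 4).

(10, 5)

tangent at (14, 4): λ = (3·14² + 19)/(2·4) ≡ 18/8. 8⁻¹ ≡ 4 (mod 31) since 8·4 = 32 ≡ 1, so λ ≡ 18·4 ≡ 10.
  x = λ² - 14 - 14 = 100 - 28 ≡ 10; y = λ·(14 - 10) - 4 ≡ 5. → (10, 5)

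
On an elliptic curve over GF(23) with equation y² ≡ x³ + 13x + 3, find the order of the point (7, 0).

2P: (7, 0) + (7, 0): same x and y₁ ≡ -y₂, so the sum is O.
2P = O, so the order is 2.

2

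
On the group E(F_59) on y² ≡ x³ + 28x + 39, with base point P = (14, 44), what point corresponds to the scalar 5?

Double-and-add on 5 = (101)₂. Start with P = (14, 44) for the leading 1-bit.
double: tangent at (14, 44): λ = (3·14² + 28)/(2·44) ≡ 26/29. 29⁻¹ ≡ 57 (mod 59), so λ ≡ 26·57 ≡ 7.
  x = λ² - 14 - 14 = 49 - 28 ≡ 21; y = λ·(14 - 21) - 44 ≡ 25. → (21, 25)
double: tangent at (21, 25): λ = (3·21² + 28)/(2·25) ≡ 53/50. 50⁻¹ ≡ 13 (mod 59) since 50·13 = 650 ≡ 1, so λ ≡ 53·13 ≡ 40.
  x = λ² - 21 - 21 = 1600 - 42 ≡ 24; y = λ·(21 - 24) - 25 ≡ 32. → (24, 32)
add P: (24, 32) + (14, 44). λ = (44 - 32)/(14 - 24) ≡ 12/49 mod 59. 49⁻¹ ≡ 53 (mod 59) since 49·53 = 2597 ≡ 1, so λ ≡ 46.
  x = λ² - 24 - 14 = 2116 - 38 ≡ 13; y = λ·(24 - 13) - 32 ≡ 2. → (13, 2)

(13, 2)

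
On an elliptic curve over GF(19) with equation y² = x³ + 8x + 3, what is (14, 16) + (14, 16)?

(14, 3)

tangent at (14, 16): λ = (3·14² + 8)/(2·16) ≡ 7/13. 13⁻¹ ≡ 3 (mod 19) since 13·3 = 39 ≡ 1, so λ ≡ 7·3 ≡ 2.
  x = λ² - 14 - 14 = 4 - 28 ≡ 14; y = λ·(14 - 14) - 16 ≡ 3. → (14, 3)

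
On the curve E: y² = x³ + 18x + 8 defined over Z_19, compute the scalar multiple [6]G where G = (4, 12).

(11, 13)

Double-and-add on 6 = (110)₂. Start with G = (4, 12) for the leading 1-bit.
double: tangent at (4, 12): λ = (3·4² + 18)/(2·12) ≡ 9/5. 5⁻¹ ≡ 4 (mod 19), so λ ≡ 9·4 ≡ 17.
  x = λ² - 4 - 4 = 289 - 8 ≡ 15; y = λ·(4 - 15) - 12 ≡ 10. → (15, 10)
add G: (15, 10) + (4, 12). λ = (12 - 10)/(4 - 15) ≡ 2/8 mod 19. 8⁻¹ ≡ 12 (mod 19), so λ ≡ 5.
  x = λ² - 15 - 4 = 25 - 19 ≡ 6; y = λ·(15 - 6) - 10 ≡ 16. → (6, 16)
double: tangent at (6, 16): λ = (3·6² + 18)/(2·16) ≡ 12/13. 13⁻¹ ≡ 3 (mod 19), so λ ≡ 12·3 ≡ 17.
  x = λ² - 6 - 6 = 289 - 12 ≡ 11; y = λ·(6 - 11) - 16 ≡ 13. → (11, 13)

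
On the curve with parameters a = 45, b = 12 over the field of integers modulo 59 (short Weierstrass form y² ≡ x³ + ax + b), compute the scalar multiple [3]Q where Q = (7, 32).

(10, 20)

Repeated addition: build up to 3Q.
2Q: tangent at (7, 32): λ = (3·7² + 45)/(2·32) ≡ 15/5. 5⁻¹ ≡ 12 (mod 59) since 5·12 = 60 ≡ 1, so λ ≡ 15·12 ≡ 3.
  x = λ² - 7 - 7 = 9 - 14 ≡ 54; y = λ·(7 - 54) - 32 ≡ 4. → (54, 4)
3Q: (54, 4) + (7, 32). λ = (32 - 4)/(7 - 54) ≡ 28/12 mod 59. 12⁻¹ ≡ 5 (mod 59) since 12·5 = 60 ≡ 1, so λ ≡ 22.
  x = λ² - 54 - 7 = 484 - 61 ≡ 10; y = λ·(54 - 10) - 4 ≡ 20. → (10, 20)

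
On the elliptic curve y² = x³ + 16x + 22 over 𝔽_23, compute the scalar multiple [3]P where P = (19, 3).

Repeated addition: build up to 3P.
2P: tangent at (19, 3): λ = (3·19² + 16)/(2·3) ≡ 18/6. 6⁻¹ ≡ 4 (mod 23) since 6·4 = 24 ≡ 1, so λ ≡ 18·4 ≡ 3.
  x = λ² - 19 - 19 = 9 - 38 ≡ 17; y = λ·(19 - 17) - 3 ≡ 3. → (17, 3)
3P: (17, 3) + (19, 3). λ = (3 - 3)/(19 - 17) ≡ 0/2 mod 23. 2⁻¹ ≡ 12 (mod 23) since 2·12 = 24 ≡ 1, so λ ≡ 0.
  x = λ² - 17 - 19 = 0 - 36 ≡ 10; y = λ·(17 - 10) - 3 ≡ 20. → (10, 20)

(10, 20)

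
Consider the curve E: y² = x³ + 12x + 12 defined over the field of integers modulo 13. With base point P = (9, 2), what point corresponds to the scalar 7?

Double-and-add on 7 = (111)₂. Start with P = (9, 2) for the leading 1-bit.
double: tangent at (9, 2): λ = (3·9² + 12)/(2·2) ≡ 8/4. 4⁻¹ ≡ 10 (mod 13) since 4·10 = 40 ≡ 1, so λ ≡ 8·10 ≡ 2.
  x = λ² - 9 - 9 = 4 - 18 ≡ 12; y = λ·(9 - 12) - 2 ≡ 5. → (12, 5)
add P: (12, 5) + (9, 2). λ = (2 - 5)/(9 - 12) ≡ 10/10 mod 13. 10⁻¹ ≡ 4 (mod 13) since 10·4 = 40 ≡ 1, so λ ≡ 1.
  x = λ² - 12 - 9 = 1 - 21 ≡ 6; y = λ·(12 - 6) - 5 ≡ 1. → (6, 1)
double: tangent at (6, 1): λ = (3·6² + 12)/(2·1) ≡ 3/2. 2⁻¹ ≡ 7 (mod 13), so λ ≡ 3·7 ≡ 8.
  x = λ² - 6 - 6 = 64 - 12 ≡ 0; y = λ·(6 - 0) - 1 ≡ 8. → (0, 8)
add P: (0, 8) + (9, 2). λ = (2 - 8)/(9 - 0) ≡ 7/9 mod 13. 9⁻¹ ≡ 3 (mod 13), so λ ≡ 8.
  x = λ² - 0 - 9 = 64 - 9 ≡ 3; y = λ·(0 - 3) - 8 ≡ 7. → (3, 7)

(3, 7)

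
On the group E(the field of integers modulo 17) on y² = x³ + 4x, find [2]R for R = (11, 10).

(8, 0)

tangent at (11, 10): λ = (3·11² + 4)/(2·10) ≡ 10/3. 3⁻¹ ≡ 6 (mod 17) since 3·6 = 18 ≡ 1, so λ ≡ 10·6 ≡ 9.
  x = λ² - 11 - 11 = 81 - 22 ≡ 8; y = λ·(11 - 8) - 10 ≡ 0. → (8, 0)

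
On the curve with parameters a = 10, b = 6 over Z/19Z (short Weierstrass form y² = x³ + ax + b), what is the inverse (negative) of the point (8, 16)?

(8, 3)

-(8, 16) = (8, -16 mod 19) = (8, 3).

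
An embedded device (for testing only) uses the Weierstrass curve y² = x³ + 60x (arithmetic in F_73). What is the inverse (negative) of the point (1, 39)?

(1, 34)

-(1, 39) = (1, -39 mod 73) = (1, 34).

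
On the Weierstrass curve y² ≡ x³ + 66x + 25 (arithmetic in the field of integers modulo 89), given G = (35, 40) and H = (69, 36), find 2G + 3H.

First 2G:
Repeated addition: build up to 2G.
2G: tangent at (35, 40): λ = (3·35² + 66)/(2·40) ≡ 3/80. 80⁻¹ ≡ 79 (mod 89), so λ ≡ 3·79 ≡ 59.
  x = λ² - 35 - 35 = 3481 - 70 ≡ 29; y = λ·(35 - 29) - 40 ≡ 47. → (29, 47)
2G = (29, 47).
Next 3H:
Repeated addition: build up to 3H.
2H: tangent at (69, 36): λ = (3·69² + 66)/(2·36) ≡ 20/72. 72⁻¹ ≡ 68 (mod 89) since 72·68 = 4896 ≡ 1, so λ ≡ 20·68 ≡ 25.
  x = λ² - 69 - 69 = 625 - 138 ≡ 42; y = λ·(69 - 42) - 36 ≡ 16. → (42, 16)
3H: (42, 16) + (69, 36). λ = (36 - 16)/(69 - 42) ≡ 20/27 mod 89. 27⁻¹ ≡ 33 (mod 89), so λ ≡ 37.
  x = λ² - 42 - 69 = 1369 - 111 ≡ 12; y = λ·(42 - 12) - 16 ≡ 26. → (12, 26)
3H = (12, 26).
Finally 2G + 3H:
(29, 47) + (12, 26). λ = (26 - 47)/(12 - 29) ≡ 68/72 mod 89. 72⁻¹ ≡ 68 (mod 89), so λ ≡ 85.
  x = λ² - 29 - 12 = 7225 - 41 ≡ 64; y = λ·(29 - 64) - 47 ≡ 4. → (64, 4)

(64, 4)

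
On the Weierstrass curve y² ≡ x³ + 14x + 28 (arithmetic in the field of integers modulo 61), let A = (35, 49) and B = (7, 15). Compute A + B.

(60, 47)

(35, 49) + (7, 15). λ = (15 - 49)/(7 - 35) ≡ 27/33 mod 61. 33⁻¹ ≡ 37 (mod 61), so λ ≡ 23.
  x = λ² - 35 - 7 = 529 - 42 ≡ 60; y = λ·(35 - 60) - 49 ≡ 47. → (60, 47)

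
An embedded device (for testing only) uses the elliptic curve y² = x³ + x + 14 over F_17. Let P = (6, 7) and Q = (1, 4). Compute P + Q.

(9, 15)

(6, 7) + (1, 4). λ = (4 - 7)/(1 - 6) ≡ 14/12 mod 17. 12⁻¹ ≡ 10 (mod 17) since 12·10 = 120 ≡ 1, so λ ≡ 4.
  x = λ² - 6 - 1 = 16 - 7 ≡ 9; y = λ·(6 - 9) - 7 ≡ 15. → (9, 15)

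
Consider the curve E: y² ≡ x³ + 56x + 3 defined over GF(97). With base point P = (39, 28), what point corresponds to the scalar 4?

Repeated addition: build up to 4P.
2P: tangent at (39, 28): λ = (3·39² + 56)/(2·28) ≡ 60/56. 56⁻¹ ≡ 26 (mod 97) since 56·26 = 1456 ≡ 1, so λ ≡ 60·26 ≡ 8.
  x = λ² - 39 - 39 = 64 - 78 ≡ 83; y = λ·(39 - 83) - 28 ≡ 8. → (83, 8)
3P: (83, 8) + (39, 28). λ = (28 - 8)/(39 - 83) ≡ 20/53 mod 97. 53⁻¹ ≡ 11 (mod 97), so λ ≡ 26.
  x = λ² - 83 - 39 = 676 - 122 ≡ 69; y = λ·(83 - 69) - 8 ≡ 65. → (69, 65)
4P: (69, 65) + (39, 28). λ = (28 - 65)/(39 - 69) ≡ 60/67 mod 97. 67⁻¹ ≡ 42 (mod 97) since 67·42 = 2814 ≡ 1, so λ ≡ 95.
  x = λ² - 69 - 39 = 9025 - 108 ≡ 90; y = λ·(69 - 90) - 65 ≡ 74. → (90, 74)

(90, 74)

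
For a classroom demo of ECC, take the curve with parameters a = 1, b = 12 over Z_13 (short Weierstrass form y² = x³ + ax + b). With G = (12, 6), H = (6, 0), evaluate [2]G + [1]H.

(1, 1)

First 2G:
Repeated addition: build up to 2G.
2G: tangent at (12, 6): λ = (3·12² + 1)/(2·6) ≡ 4/12. 12⁻¹ ≡ 12 (mod 13) since 12·12 = 144 ≡ 1, so λ ≡ 4·12 ≡ 9.
  x = λ² - 12 - 12 = 81 - 24 ≡ 5; y = λ·(12 - 5) - 6 ≡ 5. → (5, 5)
2G = (5, 5).
Finally 2G + H:
(5, 5) + (6, 0). λ = (0 - 5)/(6 - 5) ≡ 8/1 mod 13. 1⁻¹ ≡ 1 (mod 13) since 1·1 = 1 ≡ 1, so λ ≡ 8.
  x = λ² - 5 - 6 = 64 - 11 ≡ 1; y = λ·(5 - 1) - 5 ≡ 1. → (1, 1)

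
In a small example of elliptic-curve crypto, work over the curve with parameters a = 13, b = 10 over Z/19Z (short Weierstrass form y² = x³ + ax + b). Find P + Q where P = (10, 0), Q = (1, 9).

(9, 18)

(10, 0) + (1, 9). λ = (9 - 0)/(1 - 10) ≡ 9/10 mod 19. 10⁻¹ ≡ 2 (mod 19) since 10·2 = 20 ≡ 1, so λ ≡ 18.
  x = λ² - 10 - 1 = 324 - 11 ≡ 9; y = λ·(10 - 9) - 0 ≡ 18. → (9, 18)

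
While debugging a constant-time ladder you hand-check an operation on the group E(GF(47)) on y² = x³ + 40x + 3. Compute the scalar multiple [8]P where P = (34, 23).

(39, 39)

Double-and-add on 8 = (1000)₂. Start with P = (34, 23) for the leading 1-bit.
double: tangent at (34, 23): λ = (3·34² + 40)/(2·23) ≡ 30/46. 46⁻¹ ≡ 46 (mod 47), so λ ≡ 30·46 ≡ 17.
  x = λ² - 34 - 34 = 289 - 68 ≡ 33; y = λ·(34 - 33) - 23 ≡ 41. → (33, 41)
double: tangent at (33, 41): λ = (3·33² + 40)/(2·41) ≡ 17/35. 35⁻¹ ≡ 43 (mod 47), so λ ≡ 17·43 ≡ 26.
  x = λ² - 33 - 33 = 676 - 66 ≡ 46; y = λ·(33 - 46) - 41 ≡ 44. → (46, 44)
double: tangent at (46, 44): λ = (3·46² + 40)/(2·44) ≡ 43/41. 41⁻¹ ≡ 39 (mod 47), so λ ≡ 43·39 ≡ 32.
  x = λ² - 46 - 46 = 1024 - 92 ≡ 39; y = λ·(46 - 39) - 44 ≡ 39. → (39, 39)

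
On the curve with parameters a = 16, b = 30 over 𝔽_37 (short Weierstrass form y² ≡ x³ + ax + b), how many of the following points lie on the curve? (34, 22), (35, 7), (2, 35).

(34, 22): 22² ≡ 3, rhs ≡ 29 → off.
(35, 7): 7² ≡ 12, rhs ≡ 27 → off.
(2, 35): 35² ≡ 4, rhs ≡ 33 → off.

0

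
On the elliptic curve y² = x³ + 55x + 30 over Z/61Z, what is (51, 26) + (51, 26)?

(23, 15)

tangent at (51, 26): λ = (3·51² + 55)/(2·26) ≡ 50/52. 52⁻¹ ≡ 27 (mod 61) since 52·27 = 1404 ≡ 1, so λ ≡ 50·27 ≡ 8.
  x = λ² - 51 - 51 = 64 - 102 ≡ 23; y = λ·(51 - 23) - 26 ≡ 15. → (23, 15)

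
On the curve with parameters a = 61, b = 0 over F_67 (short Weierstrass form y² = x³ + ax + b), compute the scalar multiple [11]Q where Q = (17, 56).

Double-and-add on 11 = (1011)₂. Start with Q = (17, 56) for the leading 1-bit.
double: tangent at (17, 56): λ = (3·17² + 61)/(2·56) ≡ 57/45. 45⁻¹ ≡ 3 (mod 67), so λ ≡ 57·3 ≡ 37.
  x = λ² - 17 - 17 = 1369 - 34 ≡ 62; y = λ·(17 - 62) - 56 ≡ 21. → (62, 21)
double: tangent at (62, 21): λ = (3·62² + 61)/(2·21) ≡ 2/42. 42⁻¹ ≡ 8 (mod 67) since 42·8 = 336 ≡ 1, so λ ≡ 2·8 ≡ 16.
  x = λ² - 62 - 62 = 256 - 124 ≡ 65; y = λ·(62 - 65) - 21 ≡ 65. → (65, 65)
add Q: (65, 65) + (17, 56). λ = (56 - 65)/(17 - 65) ≡ 58/19 mod 67. 19⁻¹ ≡ 60 (mod 67), so λ ≡ 63.
  x = λ² - 65 - 17 = 3969 - 82 ≡ 1; y = λ·(65 - 1) - 65 ≡ 14. → (1, 14)
double: tangent at (1, 14): λ = (3·1² + 61)/(2·14) ≡ 64/28. 28⁻¹ ≡ 12 (mod 67) since 28·12 = 336 ≡ 1, so λ ≡ 64·12 ≡ 31.
  x = λ² - 1 - 1 = 961 - 2 ≡ 21; y = λ·(1 - 21) - 14 ≡ 36. → (21, 36)
add Q: (21, 36) + (17, 56). λ = (56 - 36)/(17 - 21) ≡ 20/63 mod 67. 63⁻¹ ≡ 50 (mod 67), so λ ≡ 62.
  x = λ² - 21 - 17 = 3844 - 38 ≡ 54; y = λ·(21 - 54) - 36 ≡ 62. → (54, 62)

(54, 62)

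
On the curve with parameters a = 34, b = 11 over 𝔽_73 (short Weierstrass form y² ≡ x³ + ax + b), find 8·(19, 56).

Write P = (19, 56).
Double-and-add on 8 = (1000)₂. Start with P = (19, 56) for the leading 1-bit.
double: tangent at (19, 56): λ = (3·19² + 34)/(2·56) ≡ 22/39. 39⁻¹ ≡ 15 (mod 73), so λ ≡ 22·15 ≡ 38.
  x = λ² - 19 - 19 = 1444 - 38 ≡ 19; y = λ·(19 - 19) - 56 ≡ 17. → (19, 17)
double: tangent at (19, 17): λ = (3·19² + 34)/(2·17) ≡ 22/34. 34⁻¹ ≡ 58 (mod 73) since 34·58 = 1972 ≡ 1, so λ ≡ 22·58 ≡ 35.
  x = λ² - 19 - 19 = 1225 - 38 ≡ 19; y = λ·(19 - 19) - 17 ≡ 56. → (19, 56)
double: tangent at (19, 56): λ = (3·19² + 34)/(2·56) ≡ 22/39. 39⁻¹ ≡ 15 (mod 73) since 39·15 = 585 ≡ 1, so λ ≡ 22·15 ≡ 38.
  x = λ² - 19 - 19 = 1444 - 38 ≡ 19; y = λ·(19 - 19) - 56 ≡ 17. → (19, 17)

(19, 17)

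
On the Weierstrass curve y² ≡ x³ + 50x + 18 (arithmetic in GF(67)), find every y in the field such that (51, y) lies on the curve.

x³ + 50x + 18 = 135219 ≡ 13 (mod 67).
13 is a non-residue mod 67; no y exists.

none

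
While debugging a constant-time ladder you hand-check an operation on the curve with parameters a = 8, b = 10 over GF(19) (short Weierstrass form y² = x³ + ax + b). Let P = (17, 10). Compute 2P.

(5, 2)

tangent at (17, 10): λ = (3·17² + 8)/(2·10) ≡ 1/1. 1⁻¹ ≡ 1 (mod 19), so λ ≡ 1·1 ≡ 1.
  x = λ² - 17 - 17 = 1 - 34 ≡ 5; y = λ·(17 - 5) - 10 ≡ 2. → (5, 2)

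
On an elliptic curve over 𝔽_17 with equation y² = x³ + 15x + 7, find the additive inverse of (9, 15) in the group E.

(9, 2)

-(9, 15) = (9, -15 mod 17) = (9, 2).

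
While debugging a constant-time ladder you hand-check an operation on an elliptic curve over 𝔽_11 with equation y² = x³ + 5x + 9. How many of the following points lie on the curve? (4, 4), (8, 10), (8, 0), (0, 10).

2

(4, 4): 4² ≡ 5, rhs ≡ 5 → on.
(8, 10): 10² ≡ 1, rhs ≡ 0 → off.
(8, 0): 0² ≡ 0, rhs ≡ 0 → on.
(0, 10): 10² ≡ 1, rhs ≡ 9 → off.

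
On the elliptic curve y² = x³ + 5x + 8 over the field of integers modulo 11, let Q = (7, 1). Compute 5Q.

Double-and-add on 5 = (101)₂. Start with Q = (7, 1) for the leading 1-bit.
double: tangent at (7, 1): λ = (3·7² + 5)/(2·1) ≡ 9/2. 2⁻¹ ≡ 6 (mod 11), so λ ≡ 9·6 ≡ 10.
  x = λ² - 7 - 7 = 100 - 14 ≡ 9; y = λ·(7 - 9) - 1 ≡ 1. → (9, 1)
double: tangent at (9, 1): λ = (3·9² + 5)/(2·1) ≡ 6/2. 2⁻¹ ≡ 6 (mod 11) since 2·6 = 12 ≡ 1, so λ ≡ 6·6 ≡ 3.
  x = λ² - 9 - 9 = 9 - 18 ≡ 2; y = λ·(9 - 2) - 1 ≡ 9. → (2, 9)
add Q: (2, 9) + (7, 1). λ = (1 - 9)/(7 - 2) ≡ 3/5 mod 11. 5⁻¹ ≡ 9 (mod 11), so λ ≡ 5.
  x = λ² - 2 - 7 = 25 - 9 ≡ 5; y = λ·(2 - 5) - 9 ≡ 9. → (5, 9)

(5, 9)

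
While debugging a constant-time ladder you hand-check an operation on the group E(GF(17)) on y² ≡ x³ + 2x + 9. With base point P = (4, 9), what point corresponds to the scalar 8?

Repeated addition: build up to 8P.
2P: tangent at (4, 9): λ = (3·4² + 2)/(2·9) ≡ 16/1. 1⁻¹ ≡ 1 (mod 17), so λ ≡ 16·1 ≡ 16.
  x = λ² - 4 - 4 = 256 - 8 ≡ 10; y = λ·(4 - 10) - 9 ≡ 14. → (10, 14)
3P: (10, 14) + (4, 9). λ = (9 - 14)/(4 - 10) ≡ 12/11 mod 17. 11⁻¹ ≡ 14 (mod 17) since 11·14 = 154 ≡ 1, so λ ≡ 15.
  x = λ² - 10 - 4 = 225 - 14 ≡ 7; y = λ·(10 - 7) - 14 ≡ 14. → (7, 14)
4P: (7, 14) + (4, 9). λ = (9 - 14)/(4 - 7) ≡ 12/14 mod 17. 14⁻¹ ≡ 11 (mod 17) since 14·11 = 154 ≡ 1, so λ ≡ 13.
  x = λ² - 7 - 4 = 169 - 11 ≡ 5; y = λ·(7 - 5) - 14 ≡ 12. → (5, 12)
5P: (5, 12) + (4, 9). λ = (9 - 12)/(4 - 5) ≡ 14/16 mod 17. 16⁻¹ ≡ 16 (mod 17), so λ ≡ 3.
  x = λ² - 5 - 4 = 9 - 9 ≡ 0; y = λ·(5 - 0) - 12 ≡ 3. → (0, 3)
6P: (0, 3) + (4, 9). λ = (9 - 3)/(4 - 0) ≡ 6/4 mod 17. 4⁻¹ ≡ 13 (mod 17), so λ ≡ 10.
  x = λ² - 0 - 4 = 100 - 4 ≡ 11; y = λ·(0 - 11) - 3 ≡ 6. → (11, 6)
7P: (11, 6) + (4, 9). λ = (9 - 6)/(4 - 11) ≡ 3/10 mod 17. 10⁻¹ ≡ 12 (mod 17), so λ ≡ 2.
  x = λ² - 11 - 4 = 4 - 15 ≡ 6; y = λ·(11 - 6) - 6 ≡ 4. → (6, 4)
8P: (6, 4) + (4, 9). λ = (9 - 4)/(4 - 6) ≡ 5/15 mod 17. 15⁻¹ ≡ 8 (mod 17) since 15·8 = 120 ≡ 1, so λ ≡ 6.
  x = λ² - 6 - 4 = 36 - 10 ≡ 9; y = λ·(6 - 9) - 4 ≡ 12. → (9, 12)

(9, 12)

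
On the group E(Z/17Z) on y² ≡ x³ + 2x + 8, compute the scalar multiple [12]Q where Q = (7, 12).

(10, 12)

Double-and-add on 12 = (1100)₂. Start with Q = (7, 12) for the leading 1-bit.
double: tangent at (7, 12): λ = (3·7² + 2)/(2·12) ≡ 13/7. 7⁻¹ ≡ 5 (mod 17) since 7·5 = 35 ≡ 1, so λ ≡ 13·5 ≡ 14.
  x = λ² - 7 - 7 = 196 - 14 ≡ 12; y = λ·(7 - 12) - 12 ≡ 3. → (12, 3)
add Q: (12, 3) + (7, 12). λ = (12 - 3)/(7 - 12) ≡ 9/12 mod 17. 12⁻¹ ≡ 10 (mod 17), so λ ≡ 5.
  x = λ² - 12 - 7 = 25 - 19 ≡ 6; y = λ·(12 - 6) - 3 ≡ 10. → (6, 10)
double: tangent at (6, 10): λ = (3·6² + 2)/(2·10) ≡ 8/3. 3⁻¹ ≡ 6 (mod 17), so λ ≡ 8·6 ≡ 14.
  x = λ² - 6 - 6 = 196 - 12 ≡ 14; y = λ·(6 - 14) - 10 ≡ 14. → (14, 14)
double: tangent at (14, 14): λ = (3·14² + 2)/(2·14) ≡ 12/11. 11⁻¹ ≡ 14 (mod 17), so λ ≡ 12·14 ≡ 15.
  x = λ² - 14 - 14 = 225 - 28 ≡ 10; y = λ·(14 - 10) - 14 ≡ 12. → (10, 12)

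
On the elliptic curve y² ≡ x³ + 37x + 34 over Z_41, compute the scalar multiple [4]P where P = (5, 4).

Repeated addition: build up to 4P.
2P: tangent at (5, 4): λ = (3·5² + 37)/(2·4) ≡ 30/8. 8⁻¹ ≡ 36 (mod 41) since 8·36 = 288 ≡ 1, so λ ≡ 30·36 ≡ 14.
  x = λ² - 5 - 5 = 196 - 10 ≡ 22; y = λ·(5 - 22) - 4 ≡ 4. → (22, 4)
3P: (22, 4) + (5, 4). λ = (4 - 4)/(5 - 22) ≡ 0/24 mod 41. 24⁻¹ ≡ 12 (mod 41), so λ ≡ 0.
  x = λ² - 22 - 5 = 0 - 27 ≡ 14; y = λ·(22 - 14) - 4 ≡ 37. → (14, 37)
4P: (14, 37) + (5, 4). λ = (4 - 37)/(5 - 14) ≡ 8/32 mod 41. 32⁻¹ ≡ 9 (mod 41), so λ ≡ 31.
  x = λ² - 14 - 5 = 961 - 19 ≡ 40; y = λ·(14 - 40) - 37 ≡ 18. → (40, 18)

(40, 18)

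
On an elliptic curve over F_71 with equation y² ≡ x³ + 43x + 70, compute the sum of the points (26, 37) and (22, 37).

(26, 37) + (22, 37). λ = (37 - 37)/(22 - 26) ≡ 0/67 mod 71. 67⁻¹ ≡ 53 (mod 71) since 67·53 = 3551 ≡ 1, so λ ≡ 0.
  x = λ² - 26 - 22 = 0 - 48 ≡ 23; y = λ·(26 - 23) - 37 ≡ 34. → (23, 34)

(23, 34)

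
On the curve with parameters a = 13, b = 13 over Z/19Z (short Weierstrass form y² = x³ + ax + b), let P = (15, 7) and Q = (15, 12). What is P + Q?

The two points share x = 15 and their y-coordinates satisfy 7 + 12 ≡ 0 (mod 19), so they are inverses. Their sum is O.

O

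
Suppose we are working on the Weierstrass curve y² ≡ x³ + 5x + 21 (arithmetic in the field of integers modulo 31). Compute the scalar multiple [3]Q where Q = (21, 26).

Repeated addition: build up to 3Q.
2Q: tangent at (21, 26): λ = (3·21² + 5)/(2·26) ≡ 26/21. 21⁻¹ ≡ 3 (mod 31), so λ ≡ 26·3 ≡ 16.
  x = λ² - 21 - 21 = 256 - 42 ≡ 28; y = λ·(21 - 28) - 26 ≡ 17. → (28, 17)
3Q: (28, 17) + (21, 26). λ = (26 - 17)/(21 - 28) ≡ 9/24 mod 31. 24⁻¹ ≡ 22 (mod 31) since 24·22 = 528 ≡ 1, so λ ≡ 12.
  x = λ² - 28 - 21 = 144 - 49 ≡ 2; y = λ·(28 - 2) - 17 ≡ 16. → (2, 16)

(2, 16)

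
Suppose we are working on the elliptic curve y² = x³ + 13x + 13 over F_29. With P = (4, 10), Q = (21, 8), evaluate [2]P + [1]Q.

(25, 19)

First 2P:
Repeated addition: build up to 2P.
2P: tangent at (4, 10): λ = (3·4² + 13)/(2·10) ≡ 3/20. 20⁻¹ ≡ 16 (mod 29) since 20·16 = 320 ≡ 1, so λ ≡ 3·16 ≡ 19.
  x = λ² - 4 - 4 = 361 - 8 ≡ 5; y = λ·(4 - 5) - 10 ≡ 0. → (5, 0)
2P = (5, 0).
Finally 2P + Q:
(5, 0) + (21, 8). λ = (8 - 0)/(21 - 5) ≡ 8/16 mod 29. 16⁻¹ ≡ 20 (mod 29) since 16·20 = 320 ≡ 1, so λ ≡ 15.
  x = λ² - 5 - 21 = 225 - 26 ≡ 25; y = λ·(5 - 25) - 0 ≡ 19. → (25, 19)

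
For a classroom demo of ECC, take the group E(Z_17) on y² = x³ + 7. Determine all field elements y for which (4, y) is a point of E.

none

x³ + 0x + 7 = 71 ≡ 3 (mod 17).
3 is a non-residue mod 17; no y exists.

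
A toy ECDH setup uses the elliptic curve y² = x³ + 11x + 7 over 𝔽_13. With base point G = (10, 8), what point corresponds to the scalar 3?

Repeated addition: build up to 3G.
2G: tangent at (10, 8): λ = (3·10² + 11)/(2·8) ≡ 12/3. 3⁻¹ ≡ 9 (mod 13), so λ ≡ 12·9 ≡ 4.
  x = λ² - 10 - 10 = 16 - 20 ≡ 9; y = λ·(10 - 9) - 8 ≡ 9. → (9, 9)
3G: (9, 9) + (10, 8). λ = (8 - 9)/(10 - 9) ≡ 12/1 mod 13. 1⁻¹ ≡ 1 (mod 13), so λ ≡ 12.
  x = λ² - 9 - 10 = 144 - 19 ≡ 8; y = λ·(9 - 8) - 9 ≡ 3. → (8, 3)

(8, 3)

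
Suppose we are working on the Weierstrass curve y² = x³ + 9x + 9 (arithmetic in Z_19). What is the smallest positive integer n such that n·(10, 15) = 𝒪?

2P: tangent at (10, 15): λ = (3·10² + 9)/(2·15) ≡ 5/11. 11⁻¹ ≡ 7 (mod 19) since 11·7 = 77 ≡ 1, so λ ≡ 5·7 ≡ 16.
  x = λ² - 10 - 10 = 256 - 20 ≡ 8; y = λ·(10 - 8) - 15 ≡ 17. → (8, 17)
3P: (8, 17) + (10, 15). λ = (15 - 17)/(10 - 8) ≡ 17/2 mod 19. 2⁻¹ ≡ 10 (mod 19) since 2·10 = 20 ≡ 1, so λ ≡ 18.
  x = λ² - 8 - 10 = 324 - 18 ≡ 2; y = λ·(8 - 2) - 17 ≡ 15. → (2, 15)
4P: (2, 15) + (10, 15). λ = (15 - 15)/(10 - 2) ≡ 0/8 mod 19. 8⁻¹ ≡ 12 (mod 19), so λ ≡ 0.
  x = λ² - 2 - 10 = 0 - 12 ≡ 7; y = λ·(2 - 7) - 15 ≡ 4. → (7, 4)
5P: (7, 4) + (10, 15). λ = (15 - 4)/(10 - 7) ≡ 11/3 mod 19. 3⁻¹ ≡ 13 (mod 19), so λ ≡ 10.
  x = λ² - 7 - 10 = 100 - 17 ≡ 7; y = λ·(7 - 7) - 4 ≡ 15. → (7, 15)
6P: (7, 15) + (10, 15). λ = (15 - 15)/(10 - 7) ≡ 0/3 mod 19. 3⁻¹ ≡ 13 (mod 19), so λ ≡ 0.
  x = λ² - 7 - 10 = 0 - 17 ≡ 2; y = λ·(7 - 2) - 15 ≡ 4. → (2, 4)
7P: (2, 4) + (10, 15). λ = (15 - 4)/(10 - 2) ≡ 11/8 mod 19. 8⁻¹ ≡ 12 (mod 19), so λ ≡ 18.
  x = λ² - 2 - 10 = 324 - 12 ≡ 8; y = λ·(2 - 8) - 4 ≡ 2. → (8, 2)
8P: (8, 2) + (10, 15). λ = (15 - 2)/(10 - 8) ≡ 13/2 mod 19. 2⁻¹ ≡ 10 (mod 19), so λ ≡ 16.
  x = λ² - 8 - 10 = 256 - 18 ≡ 10; y = λ·(8 - 10) - 2 ≡ 4. → (10, 4)
9P: (10, 4) + (10, 15): same x and y₁ ≡ -y₂, so the sum is 𝒪.
9P = 𝒪, so the order is 9.

9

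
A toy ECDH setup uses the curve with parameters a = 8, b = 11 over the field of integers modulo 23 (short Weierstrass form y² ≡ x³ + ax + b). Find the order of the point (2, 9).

2P: tangent at (2, 9): λ = (3·2² + 8)/(2·9) ≡ 20/18. 18⁻¹ ≡ 9 (mod 23), so λ ≡ 20·9 ≡ 19.
  x = λ² - 2 - 2 = 361 - 4 ≡ 12; y = λ·(2 - 12) - 9 ≡ 8. → (12, 8)
3P: (12, 8) + (2, 9). λ = (9 - 8)/(2 - 12) ≡ 1/13 mod 23. 13⁻¹ ≡ 16 (mod 23), so λ ≡ 16.
  x = λ² - 12 - 2 = 256 - 14 ≡ 12; y = λ·(12 - 12) - 8 ≡ 15. → (12, 15)
4P: (12, 15) + (2, 9). λ = (9 - 15)/(2 - 12) ≡ 17/13 mod 23. 13⁻¹ ≡ 16 (mod 23), so λ ≡ 19.
  x = λ² - 12 - 2 = 361 - 14 ≡ 2; y = λ·(12 - 2) - 15 ≡ 14. → (2, 14)
5P: (2, 14) + (2, 9): same x and y₁ ≡ -y₂, so the sum is 𝒪.
5P = 𝒪, so the order is 5.

5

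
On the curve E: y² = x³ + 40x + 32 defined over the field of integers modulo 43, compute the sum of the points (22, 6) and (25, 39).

(31, 24)

(22, 6) + (25, 39). λ = (39 - 6)/(25 - 22) ≡ 33/3 mod 43. 3⁻¹ ≡ 29 (mod 43) since 3·29 = 87 ≡ 1, so λ ≡ 11.
  x = λ² - 22 - 25 = 121 - 47 ≡ 31; y = λ·(22 - 31) - 6 ≡ 24. → (31, 24)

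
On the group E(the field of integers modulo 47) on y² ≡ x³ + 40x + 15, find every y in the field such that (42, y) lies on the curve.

x³ + 40x + 15 = 75783 ≡ 19 (mod 47).
19 is a non-residue mod 47; no y exists.

none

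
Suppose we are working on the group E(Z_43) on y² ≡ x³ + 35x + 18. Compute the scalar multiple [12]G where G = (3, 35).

Double-and-add on 12 = (1100)₂. Start with G = (3, 35) for the leading 1-bit.
double: tangent at (3, 35): λ = (3·3² + 35)/(2·35) ≡ 19/27. 27⁻¹ ≡ 8 (mod 43) since 27·8 = 216 ≡ 1, so λ ≡ 19·8 ≡ 23.
  x = λ² - 3 - 3 = 529 - 6 ≡ 7; y = λ·(3 - 7) - 35 ≡ 2. → (7, 2)
add G: (7, 2) + (3, 35). λ = (35 - 2)/(3 - 7) ≡ 33/39 mod 43. 39⁻¹ ≡ 32 (mod 43), so λ ≡ 24.
  x = λ² - 7 - 3 = 576 - 10 ≡ 7; y = λ·(7 - 7) - 2 ≡ 41. → (7, 41)
double: tangent at (7, 41): λ = (3·7² + 35)/(2·41) ≡ 10/39. 39⁻¹ ≡ 32 (mod 43), so λ ≡ 10·32 ≡ 19.
  x = λ² - 7 - 7 = 361 - 14 ≡ 3; y = λ·(7 - 3) - 41 ≡ 35. → (3, 35)
double: tangent at (3, 35): λ = (3·3² + 35)/(2·35) ≡ 19/27. 27⁻¹ ≡ 8 (mod 43), so λ ≡ 19·8 ≡ 23.
  x = λ² - 3 - 3 = 529 - 6 ≡ 7; y = λ·(3 - 7) - 35 ≡ 2. → (7, 2)

(7, 2)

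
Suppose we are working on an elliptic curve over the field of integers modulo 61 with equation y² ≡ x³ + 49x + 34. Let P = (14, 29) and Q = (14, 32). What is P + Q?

O

The two points share x = 14 and their y-coordinates satisfy 29 + 32 ≡ 0 (mod 61), so they are inverses. Their sum is 𝒪.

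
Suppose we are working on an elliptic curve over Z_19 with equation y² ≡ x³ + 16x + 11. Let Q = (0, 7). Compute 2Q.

(11, 13)

tangent at (0, 7): λ = (3·0² + 16)/(2·7) ≡ 16/14. 14⁻¹ ≡ 15 (mod 19), so λ ≡ 16·15 ≡ 12.
  x = λ² - 0 - 0 = 144 - 0 ≡ 11; y = λ·(0 - 11) - 7 ≡ 13. → (11, 13)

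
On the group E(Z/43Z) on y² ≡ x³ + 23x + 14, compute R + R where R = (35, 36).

(16, 7)

tangent at (35, 36): λ = (3·35² + 23)/(2·36) ≡ 0/29. 29⁻¹ ≡ 3 (mod 43), so λ ≡ 0·3 ≡ 0.
  x = λ² - 35 - 35 = 0 - 70 ≡ 16; y = λ·(35 - 16) - 36 ≡ 7. → (16, 7)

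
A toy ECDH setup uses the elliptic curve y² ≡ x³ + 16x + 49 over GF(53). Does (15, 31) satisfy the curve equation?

yes

y² = 31² ≡ 7; x³ + 16x + 49 = 3664 ≡ 7 (mod 53). 7 = 7.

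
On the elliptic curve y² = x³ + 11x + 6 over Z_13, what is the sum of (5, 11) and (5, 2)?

O

The two points share x = 5 and their y-coordinates satisfy 11 + 2 ≡ 0 (mod 13), so they are inverses. Their sum is the point at infinity.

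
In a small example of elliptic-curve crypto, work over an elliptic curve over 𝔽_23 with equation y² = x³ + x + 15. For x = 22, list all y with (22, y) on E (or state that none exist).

6, 17

x³ + 1x + 15 = 10685 ≡ 13 (mod 23).
Square roots of 13 mod 23: 6 and 17 (since 6² = 36 ≡ 13).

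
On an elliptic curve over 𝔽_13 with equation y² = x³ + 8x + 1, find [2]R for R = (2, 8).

(0, 1)

tangent at (2, 8): λ = (3·2² + 8)/(2·8) ≡ 7/3. 3⁻¹ ≡ 9 (mod 13), so λ ≡ 7·9 ≡ 11.
  x = λ² - 2 - 2 = 121 - 4 ≡ 0; y = λ·(2 - 0) - 8 ≡ 1. → (0, 1)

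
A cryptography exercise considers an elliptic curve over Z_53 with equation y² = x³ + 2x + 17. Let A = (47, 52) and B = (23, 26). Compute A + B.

(0, 21)

(47, 52) + (23, 26). λ = (26 - 52)/(23 - 47) ≡ 27/29 mod 53. 29⁻¹ ≡ 11 (mod 53), so λ ≡ 32.
  x = λ² - 47 - 23 = 1024 - 70 ≡ 0; y = λ·(47 - 0) - 52 ≡ 21. → (0, 21)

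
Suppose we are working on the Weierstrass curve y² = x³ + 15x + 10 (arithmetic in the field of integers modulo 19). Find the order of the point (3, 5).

2P: tangent at (3, 5): λ = (3·3² + 15)/(2·5) ≡ 4/10. 10⁻¹ ≡ 2 (mod 19), so λ ≡ 4·2 ≡ 8.
  x = λ² - 3 - 3 = 64 - 6 ≡ 1; y = λ·(3 - 1) - 5 ≡ 11. → (1, 11)
3P: (1, 11) + (3, 5). λ = (5 - 11)/(3 - 1) ≡ 13/2 mod 19. 2⁻¹ ≡ 10 (mod 19), so λ ≡ 16.
  x = λ² - 1 - 3 = 256 - 4 ≡ 5; y = λ·(1 - 5) - 11 ≡ 1. → (5, 1)
4P: (5, 1) + (3, 5). λ = (5 - 1)/(3 - 5) ≡ 4/17 mod 19. 17⁻¹ ≡ 9 (mod 19), so λ ≡ 17.
  x = λ² - 5 - 3 = 289 - 8 ≡ 15; y = λ·(5 - 15) - 1 ≡ 0. → (15, 0)
5P: (15, 0) + (3, 5). λ = (5 - 0)/(3 - 15) ≡ 5/7 mod 19. 7⁻¹ ≡ 11 (mod 19), so λ ≡ 17.
  x = λ² - 15 - 3 = 289 - 18 ≡ 5; y = λ·(15 - 5) - 0 ≡ 18. → (5, 18)
6P: (5, 18) + (3, 5). λ = (5 - 18)/(3 - 5) ≡ 6/17 mod 19. 17⁻¹ ≡ 9 (mod 19) since 17·9 = 153 ≡ 1, so λ ≡ 16.
  x = λ² - 5 - 3 = 256 - 8 ≡ 1; y = λ·(5 - 1) - 18 ≡ 8. → (1, 8)
7P: (1, 8) + (3, 5). λ = (5 - 8)/(3 - 1) ≡ 16/2 mod 19. 2⁻¹ ≡ 10 (mod 19), so λ ≡ 8.
  x = λ² - 1 - 3 = 64 - 4 ≡ 3; y = λ·(1 - 3) - 8 ≡ 14. → (3, 14)
8P: (3, 14) + (3, 5): same x and y₁ ≡ -y₂, so the sum is the point at infinity.
8P = the point at infinity, so the order is 8.

8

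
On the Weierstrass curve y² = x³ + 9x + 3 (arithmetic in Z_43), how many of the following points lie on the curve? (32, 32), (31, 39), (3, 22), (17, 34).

3

(32, 32): 32² ≡ 35, rhs ≡ 35 → on.
(31, 39): 39² ≡ 16, rhs ≡ 16 → on.
(3, 22): 22² ≡ 11, rhs ≡ 14 → off.
(17, 34): 34² ≡ 38, rhs ≡ 38 → on.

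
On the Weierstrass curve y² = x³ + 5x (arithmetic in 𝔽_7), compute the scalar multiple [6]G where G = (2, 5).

(4, 0)

Repeated addition: build up to 6G.
2G: tangent at (2, 5): λ = (3·2² + 5)/(2·5) ≡ 3/3. 3⁻¹ ≡ 5 (mod 7) since 3·5 = 15 ≡ 1, so λ ≡ 3·5 ≡ 1.
  x = λ² - 2 - 2 = 1 - 4 ≡ 4; y = λ·(2 - 4) - 5 ≡ 0. → (4, 0)
3G: (4, 0) + (2, 5). λ = (5 - 0)/(2 - 4) ≡ 5/5 mod 7. 5⁻¹ ≡ 3 (mod 7) since 5·3 = 15 ≡ 1, so λ ≡ 1.
  x = λ² - 4 - 2 = 1 - 6 ≡ 2; y = λ·(4 - 2) - 0 ≡ 2. → (2, 2)
4G: (2, 2) + (2, 5): same x and y₁ ≡ -y₂, so the sum is ∞.
5G: ∞ + (2, 5) = (2, 5) (identity).
6G: tangent at (2, 5): λ = (3·2² + 5)/(2·5) ≡ 3/3. 3⁻¹ ≡ 5 (mod 7), so λ ≡ 3·5 ≡ 1.
  x = λ² - 2 - 2 = 1 - 4 ≡ 4; y = λ·(2 - 4) - 5 ≡ 0. → (4, 0)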